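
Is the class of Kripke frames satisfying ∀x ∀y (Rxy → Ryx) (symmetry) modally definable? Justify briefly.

Yes — defined by q → □◇q

The condition is symmetry. A defining modal formula is q → □◇q.
Suppose q→□◇q is valid. Take Rxy and set V(q)={x}. Then q at x, so □◇q at x, so ◇q at y, so some z with Ryz has q; z=x, i.e. Ryx.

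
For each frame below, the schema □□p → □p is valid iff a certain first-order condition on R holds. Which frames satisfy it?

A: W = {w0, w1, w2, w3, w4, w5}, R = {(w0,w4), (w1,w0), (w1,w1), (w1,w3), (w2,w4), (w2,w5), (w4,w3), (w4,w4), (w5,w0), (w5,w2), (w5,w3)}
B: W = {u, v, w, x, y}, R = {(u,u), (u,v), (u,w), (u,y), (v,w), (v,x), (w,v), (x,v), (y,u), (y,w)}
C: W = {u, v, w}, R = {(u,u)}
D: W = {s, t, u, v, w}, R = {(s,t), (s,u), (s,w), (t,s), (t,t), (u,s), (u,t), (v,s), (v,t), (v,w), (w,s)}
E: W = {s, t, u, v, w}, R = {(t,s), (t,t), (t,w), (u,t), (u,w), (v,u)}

This is the axiom for density; its first-order frame correspondent is ∀x ∀y (Rxy → ∃z (Rxz ∧ Rzy)).
A: fails — Rw5w2 but no z with Rw5z and Rzw2.
B: fails — Rvw but no z with Rvz and Rzw.
C: holds.
D: fails — Rsw but no z with Rsz and Rzw.
E: fails — Rvu but no z with Rvz and Rzu.
Valid on: C.

C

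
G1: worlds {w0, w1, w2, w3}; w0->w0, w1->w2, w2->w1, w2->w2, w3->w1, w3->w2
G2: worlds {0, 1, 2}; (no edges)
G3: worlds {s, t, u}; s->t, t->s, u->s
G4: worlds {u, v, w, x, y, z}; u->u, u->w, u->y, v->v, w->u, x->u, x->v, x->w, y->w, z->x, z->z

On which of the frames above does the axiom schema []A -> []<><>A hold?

G1, G2, G3

Frame correspondent (Sahlqvist): forall x forall z (xRz -> exists w (xRw & z R^2 w)) — i.e. a generalized confluence (Geach) condition.
G1: holds.
G2: holds.
G3: holds.
G4: fails — zRx but no t with zRt and xR²t.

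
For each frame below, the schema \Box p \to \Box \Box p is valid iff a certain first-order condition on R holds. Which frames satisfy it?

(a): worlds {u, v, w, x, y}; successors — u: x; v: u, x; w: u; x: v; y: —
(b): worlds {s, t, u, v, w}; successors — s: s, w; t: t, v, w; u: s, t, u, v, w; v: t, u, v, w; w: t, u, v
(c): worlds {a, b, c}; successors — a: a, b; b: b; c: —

Frame correspondent (Sahlqvist): \forall x \forall y \forall z (Rxy \wedge Ryz \to Rxz) — i.e. transitivity.
(a): fails — Rwu and Rux but not Rwx.
(b): fails — Rwt and Rtw but not Rww.
(c): ✓.
Valid on: (c).

(c)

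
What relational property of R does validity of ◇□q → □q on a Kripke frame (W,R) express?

the Euclidean property: ∀x ∀y ∀z (Rxy ∧ Rxz → Ryz)

This is frame-equivalent to ◇q → □◇q (substitute ¬q for q and contrapose).
Suppose ◇q→□◇q is valid. Take Rxy, Rxz and set V(q)={y}. Then ◇q at x, so □◇q at x, so ◇q at z, so some w with Rzw has q; w=y, i.e. Rzy. By symmetry of the argument, Ryz.
Conversely, on a frame with the Euclidean property the schema holds at every world under every valuation.
Frame condition: ∀x ∀y ∀z (Rxy ∧ Rxz → Ryz).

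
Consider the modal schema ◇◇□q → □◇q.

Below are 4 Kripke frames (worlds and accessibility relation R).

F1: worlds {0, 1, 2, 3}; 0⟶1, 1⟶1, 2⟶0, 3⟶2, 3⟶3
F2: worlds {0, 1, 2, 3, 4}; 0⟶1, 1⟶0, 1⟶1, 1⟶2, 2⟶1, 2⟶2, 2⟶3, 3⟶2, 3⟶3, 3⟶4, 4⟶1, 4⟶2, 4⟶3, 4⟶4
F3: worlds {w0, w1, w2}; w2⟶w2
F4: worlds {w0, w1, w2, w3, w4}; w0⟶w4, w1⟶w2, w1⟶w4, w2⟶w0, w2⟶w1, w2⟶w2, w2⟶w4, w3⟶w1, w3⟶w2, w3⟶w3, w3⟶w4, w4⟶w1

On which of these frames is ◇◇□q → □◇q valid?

This is the axiom for a generalized confluence (Geach) condition; its first-order frame correspondent is ∀x ∀y ∀z ((xR²y ∧ xRz) → ∃w (yRw ∧ zRw)).
F1: fails — 3R²0, 3R2 but no w with 0Rw and 2Rw.
F2: fails — 1R²3, 1R0 but no w with 3Rw and 0Rw.
F3: ✓.
F4: fails — w0R²w1, w0Rw4 but no w with w1Rw and w4Rw.
Valid on: F3.

F3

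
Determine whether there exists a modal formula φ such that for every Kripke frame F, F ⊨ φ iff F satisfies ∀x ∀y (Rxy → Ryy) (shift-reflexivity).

Yes, by □(□r → r)

This is a Sahlqvist condition; the T□ axiom □(□r → r) defines it.
Suppose □(□r→r) is valid. Take Rxy and set V(r)={w : Ryw}. Then at y, □r holds; since □(□r→r) at x, □r→r at y, so r at y, i.e. Ryy.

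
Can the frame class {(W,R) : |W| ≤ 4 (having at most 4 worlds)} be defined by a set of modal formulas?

Modal frame validity is preserved under disjoint unions.
Any modal formula valid on each of 5 disjoint one-world frames is valid on their disjoint union (validity is preserved under disjoint unions). Each one-world frame has |W|=1≤4, but the union has |W|=5.
So no modal formula (or set of formulas) defines exactly the |W|≤4 frames.

Not modally definable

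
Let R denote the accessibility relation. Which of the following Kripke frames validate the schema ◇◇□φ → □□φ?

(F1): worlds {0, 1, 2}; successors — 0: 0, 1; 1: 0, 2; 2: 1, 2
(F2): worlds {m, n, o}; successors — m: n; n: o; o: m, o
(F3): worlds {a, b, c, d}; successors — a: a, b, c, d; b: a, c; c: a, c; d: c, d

none

Frame correspondent (Sahlqvist): ∀x ∀y ∀z ((xR²y ∧ xR²z) → ∃w (yRw ∧ z = w)) — i.e. a generalized confluence (Geach) condition.
(F1): fails — 0R²0, 0R²2 but no w with 0Rw and 2=w.
(F2): fails — nR²m, nR²m but no w with mRw and m=w.
(F3): fails — aR²b, aR²b but no w with bRw and b=w.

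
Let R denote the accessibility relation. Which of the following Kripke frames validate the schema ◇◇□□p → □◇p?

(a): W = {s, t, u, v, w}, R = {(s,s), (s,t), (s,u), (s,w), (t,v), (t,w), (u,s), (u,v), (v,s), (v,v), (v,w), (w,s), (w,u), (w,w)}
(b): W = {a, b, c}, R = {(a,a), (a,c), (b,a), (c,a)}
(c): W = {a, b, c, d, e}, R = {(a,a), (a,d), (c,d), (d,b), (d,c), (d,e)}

(a), (b)

The schema corresponds to a generalized confluence (Geach) condition: ∀x ∀y ∀z ((xR²y ∧ xRz) → ∃w (yR²w ∧ zRw)).
(a): satisfies the condition.
(b): satisfies the condition.
(c): fails — aR²b, aRa but no w with bR²w and aRw.
Valid on: (a), (b).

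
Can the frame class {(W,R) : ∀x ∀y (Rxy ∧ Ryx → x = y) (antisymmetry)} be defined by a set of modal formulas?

No — not modally definable

Modal frame validity is preserved under surjective bounded morphisms.
The 6-cycle (worlds a,b,c,d,e,f with a→b→c→d→e→f→a) is antisymmetric. Sending even-indexed worlds to • and odd-indexed worlds to ∘ is a surjective bounded morphism onto the two-world frame with •↔∘, which is not antisymmetric.
So no modal formula (or set of formulas) defines exactly the antisymmetric frames.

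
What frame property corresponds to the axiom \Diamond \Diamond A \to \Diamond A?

Replacing A by ¬A and contraposing gives the equivalent schema □A → □□A.
Suppose □A→□□A is valid. Take Rxy, Ryz and set V(A)={w : Rxw}. Then □A at x, so □□A at x, so □A at y, so A at z, i.e. Rxz.

transitivity: \forall x \forall y \forall z (Rxy \wedge Ryz \to Rxz)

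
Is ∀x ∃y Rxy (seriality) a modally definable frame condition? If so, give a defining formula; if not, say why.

The condition is seriality. A defining modal formula is □p → ◇p.
Suppose □p→◇p is valid. At any x set V(p)=W. Then □p at x, so ◇p at x, so x has a successor.

Definable; □p → ◇p defines it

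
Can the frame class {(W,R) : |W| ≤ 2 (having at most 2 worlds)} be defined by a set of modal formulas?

Not modally definable

Modal frame validity is preserved under disjoint unions.
Any modal formula valid on each of 3 disjoint one-world frames is valid on their disjoint union (validity is preserved under disjoint unions). Each one-world frame has |W|=1≤2, but the union has |W|=3.
So the class is not modally definable.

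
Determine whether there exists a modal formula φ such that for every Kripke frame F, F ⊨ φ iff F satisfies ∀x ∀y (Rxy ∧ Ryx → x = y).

No

Any modally definable frame class is closed under surjective bounded morphisms.
The 6-cycle (worlds s,t,u,v,w,x with s→t→u→v→w→x→s) is antisymmetric. Sending even-indexed worlds to a and odd-indexed worlds to b is a surjective bounded morphism onto the two-world frame with a↔b, which is not antisymmetric.
So the class is not modally definable.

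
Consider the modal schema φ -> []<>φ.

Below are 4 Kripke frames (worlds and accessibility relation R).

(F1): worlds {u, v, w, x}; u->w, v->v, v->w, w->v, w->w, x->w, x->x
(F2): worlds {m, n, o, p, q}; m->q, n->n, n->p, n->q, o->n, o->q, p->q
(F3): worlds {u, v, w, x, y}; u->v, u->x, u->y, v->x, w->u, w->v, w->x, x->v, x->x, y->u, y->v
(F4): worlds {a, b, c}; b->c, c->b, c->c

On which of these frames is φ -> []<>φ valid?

(F4)

Frame correspondent (Sahlqvist): forall x forall y (Rxy -> Ryx) — i.e. symmetry.
(F1): fails — Rxw but not Rwx.
(F2): fails — Ron but not Rno.
(F3): fails — Ruv but not Rvu.
(F4): condition met.
Valid on: (F4).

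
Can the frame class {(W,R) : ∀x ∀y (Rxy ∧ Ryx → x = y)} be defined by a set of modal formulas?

Any modally definable frame class is closed under surjective bounded morphisms.
The 8-cycle (worlds 0,1,2,3,4,5,6,7 with 0→1→2→3→4→5→6→7→0) is antisymmetric. Sending even-indexed worlds to a and odd-indexed worlds to b is a surjective bounded morphism onto the two-world frame with a↔b, which is not antisymmetric.
So the class is not modally definable.

Not definable by any modal formula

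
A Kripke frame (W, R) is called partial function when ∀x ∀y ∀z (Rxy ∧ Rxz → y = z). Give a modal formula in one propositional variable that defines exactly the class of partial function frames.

This is partial functionality; the standard corresponding axiom is CD: ◇ψ → □ψ.
Suppose ◇ψ→□ψ is valid. Take Rxy, Rxz and set V(ψ)={y}. Then ◇ψ at x, so □ψ at x, so ψ at z, i.e. z=y.

◇ψ → □ψ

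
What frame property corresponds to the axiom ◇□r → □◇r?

convergence

This schema is the .2 axiom.
Its frame correspondent is convergence — ∀x ∀y ∀z (Rxy ∧ Rxz → ∃w (Ryw ∧ Rzw)).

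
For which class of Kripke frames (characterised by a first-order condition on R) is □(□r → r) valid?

shift-reflexivity

Suppose □(□r→r) is valid. Take Rxy and set V(r)={w : Ryw}. Then at y, □r holds; since □(□r→r) at x, □r→r at y, so r at y, i.e. Ryy.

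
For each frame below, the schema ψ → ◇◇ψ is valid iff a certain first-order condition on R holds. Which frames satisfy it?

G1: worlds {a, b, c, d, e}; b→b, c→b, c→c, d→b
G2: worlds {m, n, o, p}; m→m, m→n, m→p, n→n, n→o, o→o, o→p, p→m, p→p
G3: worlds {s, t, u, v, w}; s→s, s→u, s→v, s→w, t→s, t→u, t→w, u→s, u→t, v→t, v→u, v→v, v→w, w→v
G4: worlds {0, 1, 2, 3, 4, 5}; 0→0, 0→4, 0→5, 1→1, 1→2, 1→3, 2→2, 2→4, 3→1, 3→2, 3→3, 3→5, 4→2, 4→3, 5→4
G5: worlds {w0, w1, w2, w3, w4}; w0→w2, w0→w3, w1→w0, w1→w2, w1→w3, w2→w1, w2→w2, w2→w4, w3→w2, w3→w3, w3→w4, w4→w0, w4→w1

G2, G3

Frame correspondent (Sahlqvist): ∀x ∃w (x = w ∧ xR²w) — i.e. a generalized confluence (Geach) condition.
G1: fails — at a but no w with a=w and aR²w.
G2: condition met.
G3: condition met.
G4: fails — at 5 but no w with 5=w and 5R²w.
G5: fails — at w0 but no w with w0=w and w0R²w.
Valid on: G2, G3.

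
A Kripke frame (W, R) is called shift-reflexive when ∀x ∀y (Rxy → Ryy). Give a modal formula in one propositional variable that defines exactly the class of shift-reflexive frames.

□(□ψ → ψ)

This is shift-reflexivity; the standard corresponding axiom is T□: □(□ψ → ψ).
Suppose □(□ψ→ψ) is valid. Take Rxy and set V(ψ)={w : Ryw}. Then at y, □ψ holds; since □(□ψ→ψ) at x, □ψ→ψ at y, so ψ at y, i.e. Ryy.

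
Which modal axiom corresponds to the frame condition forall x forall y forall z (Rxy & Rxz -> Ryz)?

◇ψ → □◇ψ

This is the Euclidean property; the standard corresponding axiom is 5: ◇ψ → □◇ψ.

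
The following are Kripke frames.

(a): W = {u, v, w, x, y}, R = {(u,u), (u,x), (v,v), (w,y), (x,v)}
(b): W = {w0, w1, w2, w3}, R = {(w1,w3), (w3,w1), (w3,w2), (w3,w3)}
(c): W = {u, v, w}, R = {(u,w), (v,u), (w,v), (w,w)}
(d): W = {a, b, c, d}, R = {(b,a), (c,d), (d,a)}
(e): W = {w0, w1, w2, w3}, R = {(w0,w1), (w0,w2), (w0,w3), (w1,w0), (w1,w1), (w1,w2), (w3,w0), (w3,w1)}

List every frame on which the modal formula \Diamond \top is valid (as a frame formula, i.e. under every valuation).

(c)

The schema corresponds to seriality: \forall x \exists y Rxy.
(a): fails — world y has no successor.
(b): fails — world w0 has no successor.
(c): holds.
(d): fails — world a has no successor.
(e): fails — world w2 has no successor.
Valid on: (c).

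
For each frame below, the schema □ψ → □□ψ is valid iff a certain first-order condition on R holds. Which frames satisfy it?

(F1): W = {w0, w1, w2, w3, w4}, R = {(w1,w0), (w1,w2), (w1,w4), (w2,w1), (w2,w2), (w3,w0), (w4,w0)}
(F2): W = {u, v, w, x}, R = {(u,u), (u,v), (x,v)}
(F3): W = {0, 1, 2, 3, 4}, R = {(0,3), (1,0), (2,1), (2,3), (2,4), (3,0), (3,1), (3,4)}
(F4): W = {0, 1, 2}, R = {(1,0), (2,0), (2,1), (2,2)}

(F2), (F4)

Frame correspondent (Sahlqvist): ∀x ∀y ∀z (Rxy ∧ Ryz → Rxz) — i.e. transitivity.
(F1): fails — Rw1w2 and Rw2w1 but not Rw1w1.
(F2): condition met.
(F3): fails — R10 and R03 but not R13.
(F4): condition met.
Valid on: (F2), (F4).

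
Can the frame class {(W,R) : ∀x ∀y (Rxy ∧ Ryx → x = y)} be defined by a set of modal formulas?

No

Modal frame validity is preserved under surjective bounded morphisms.
The 8-cycle (worlds w0,w1,w2,w3,w4,w5,w6,w7 with w0→w1→w2→w3→w4→w5→w6→w7→w0) is antisymmetric. Sending even-indexed worlds to • and odd-indexed worlds to ∘ is a surjective bounded morphism onto the two-world frame with •↔∘, which is not antisymmetric.
So the class is not modally definable.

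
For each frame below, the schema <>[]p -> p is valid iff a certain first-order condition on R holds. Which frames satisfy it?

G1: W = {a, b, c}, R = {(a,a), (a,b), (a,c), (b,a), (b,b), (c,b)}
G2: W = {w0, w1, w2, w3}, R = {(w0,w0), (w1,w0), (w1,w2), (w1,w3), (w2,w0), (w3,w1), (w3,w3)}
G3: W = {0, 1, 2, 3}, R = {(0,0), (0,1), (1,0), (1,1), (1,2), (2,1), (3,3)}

Frame correspondent (Sahlqvist): forall x forall y (Rxy -> Ryx) — i.e. symmetry.
G1: fails — Rcb but not Rbc.
G2: fails — Rw1w2 but not Rw2w1.
G3: satisfies the condition.
Valid on: G3.

G3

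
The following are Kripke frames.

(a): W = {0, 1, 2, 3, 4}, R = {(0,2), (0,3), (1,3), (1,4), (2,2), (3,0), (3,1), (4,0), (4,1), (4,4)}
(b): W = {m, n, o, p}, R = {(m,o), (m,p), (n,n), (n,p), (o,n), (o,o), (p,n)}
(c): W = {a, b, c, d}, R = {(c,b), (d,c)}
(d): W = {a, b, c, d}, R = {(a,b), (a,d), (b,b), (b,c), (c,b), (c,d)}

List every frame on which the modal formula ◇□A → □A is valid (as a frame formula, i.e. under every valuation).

The schema corresponds to the Euclidean property: ∀x ∀y ∀z (Rxy ∧ Rxz → Ryz).
(a): fails — R02 and R03 but not R23.
(b): fails — Rmo and Rmp but not Rop.
(c): fails — Rcb and Rcb but not Rbb.
(d): fails — Rab and Rad but not Rbd.
Valid on no frame.

none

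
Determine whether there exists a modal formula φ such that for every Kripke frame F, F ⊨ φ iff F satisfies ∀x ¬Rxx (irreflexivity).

No

Modal frame validity is preserved under surjective bounded morphisms.
The 5-cycle (worlds s,t,u,v,w with s→t→u→v→w→s) is irreflexive, and the map sending every world to a single reflexive point • is a surjective bounded morphism (forth: every edge maps to (•,•); back: every world has a successor). So any modal formula valid on the 5-cycle is also valid on the reflexive point, which is not irreflexive.
Hence irreflexivity is not modally definable.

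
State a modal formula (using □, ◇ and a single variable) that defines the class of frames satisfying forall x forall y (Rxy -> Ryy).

A defining formula is □(□s → s) (the T□ axiom).
Suppose □(□s→s) is valid. Take Rxy and set V(s)={w : Ryw}. Then at y, □s holds; since □(□s→s) at x, □s→s at y, so s at y, i.e. Ryy.

□(□s → s)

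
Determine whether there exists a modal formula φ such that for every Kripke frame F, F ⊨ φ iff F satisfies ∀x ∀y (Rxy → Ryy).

The condition is shift-reflexivity. A defining modal formula is □(□p → p).
Suppose □(□p→p) is valid. Take Rxy and set V(p)={w : Ryw}. Then at y, □p holds; since □(□p→p) at x, □p→p at y, so p at y, i.e. Ryy.

Definable; □(□p → p) defines it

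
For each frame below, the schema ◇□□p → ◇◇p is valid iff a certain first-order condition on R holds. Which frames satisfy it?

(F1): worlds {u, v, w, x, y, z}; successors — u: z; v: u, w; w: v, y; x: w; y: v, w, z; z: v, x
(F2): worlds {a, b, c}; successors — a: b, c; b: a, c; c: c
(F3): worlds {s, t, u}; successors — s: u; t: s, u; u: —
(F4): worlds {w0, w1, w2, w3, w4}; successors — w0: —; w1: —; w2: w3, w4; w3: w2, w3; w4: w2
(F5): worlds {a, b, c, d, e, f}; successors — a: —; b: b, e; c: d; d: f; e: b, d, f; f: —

The schema corresponds to a generalized confluence (Geach) condition: ∀x ∀y (xRy → ∃w (yR²w ∧ xR²w)).
(F1): fails — uRz but no t with zR²t and uR²t.
(F2): holds.
(F3): fails — sRu but no w with uR²w and sR²w.
(F4): holds.
(F5): fails — cRd but no w with dR²w and cR²w.

(F2), (F4)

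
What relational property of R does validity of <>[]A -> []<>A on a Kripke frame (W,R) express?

Convergence

Suppose ◇□A→□◇A is valid. Take Rxy, Rxz and set V(A)={w : Ryw}. Then □A at y so ◇□A at x, so □◇A at x, so ◇A at z, giving w with Rzw and Ryw.
Conversely, any frame satisfying forall x forall y forall z (Rxy & Rxz -> exists w (Ryw & Rzw)) validates the schema.
Frame condition: forall x forall y forall z (Rxy & Rxz -> exists w (Ryw & Rzw)).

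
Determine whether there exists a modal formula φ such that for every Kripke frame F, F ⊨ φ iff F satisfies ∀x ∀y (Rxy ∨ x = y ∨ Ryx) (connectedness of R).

Not modally definable

Any modally definable frame class is closed under disjoint unions.
Take 2 disjoint single-world reflexive frames: each is trivially connected, but their disjoint union has 2 worlds with no edge between distinct components, so it is not connected.
So the class is not modally definable.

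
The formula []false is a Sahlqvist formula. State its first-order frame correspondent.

This is the Ver axiom.
It corresponds to emptiness of R: forall x forall y ~Rxy.

emptiness of R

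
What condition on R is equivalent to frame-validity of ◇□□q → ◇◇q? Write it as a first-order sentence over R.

This is a Sahlqvist (Geach-type) schema ◇^1□^2q → □^0◇^2q.
First-order correspondent: ∀x ∀y (xRy → ∃w (yR²w ∧ xR²w)).

∀x ∀y (xRy → ∃w (yR²w ∧ xR²w))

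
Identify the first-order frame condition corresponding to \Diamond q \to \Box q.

partial functionality

Suppose ◇q→□q is valid. Take Rxy, Rxz and set V(q)={y}. Then ◇q at x, so □q at x, so q at z, i.e. z=y.
Conversely, on a frame with partial functionality the schema holds at every world under every valuation.
So the correspondent is partial functionality.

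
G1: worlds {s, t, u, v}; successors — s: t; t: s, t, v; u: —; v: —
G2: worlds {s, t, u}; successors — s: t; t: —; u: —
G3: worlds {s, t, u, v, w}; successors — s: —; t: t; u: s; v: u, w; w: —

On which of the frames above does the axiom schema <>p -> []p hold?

The schema corresponds to partial functionality: forall x forall y forall z (Rxy & Rxz -> y = z).
G1: fails — t sees both s and t.
G2: ✓.
G3: fails — v sees both u and w.

G2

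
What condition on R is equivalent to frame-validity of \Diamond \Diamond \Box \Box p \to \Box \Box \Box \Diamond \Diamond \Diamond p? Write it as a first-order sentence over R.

\forall x \forall y \forall z ((x R^2 y \wedge x R^3 z) \to \exists w (y R^2 w \wedge z R^3 w))

This is a Sahlqvist (Geach-type) schema ◇^2□^2p → □^3◇^3p.
Minimal-valuation argument: fix x; take any y with xR^2y and any z with xR^3z. Set V(p) to the set of worlds R-reachable from y in exactly 2 steps. Then □^2p holds at y, so the antecedent holds at x; validity forces ◇^3p at z, giving a w with zR^3w and yR^2w.
First-order correspondent: \forall x \forall y \forall z ((x R^2 y \wedge x R^3 z) \to \exists w (y R^2 w \wedge z R^3 w)).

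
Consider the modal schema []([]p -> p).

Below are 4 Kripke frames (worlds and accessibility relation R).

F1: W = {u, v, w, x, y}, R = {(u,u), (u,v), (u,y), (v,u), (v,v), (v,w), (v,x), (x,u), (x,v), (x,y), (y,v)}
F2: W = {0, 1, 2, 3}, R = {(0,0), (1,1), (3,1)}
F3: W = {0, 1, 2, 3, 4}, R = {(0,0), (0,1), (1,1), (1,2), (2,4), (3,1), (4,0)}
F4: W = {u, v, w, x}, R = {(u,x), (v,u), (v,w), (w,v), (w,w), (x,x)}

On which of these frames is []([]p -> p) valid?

F2

This is the axiom for shift-reflexivity; its first-order frame correspondent is forall x forall y (Rxy -> Ryy).
F1: fails — Rvw but not Rww.
F2: satisfies the condition.
F3: fails — R12 but not R22.
F4: fails — Rvu but not Ruu.
Valid on: F2.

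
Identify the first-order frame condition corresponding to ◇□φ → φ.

This schema is equivalent to the B axiom φ → □◇φ.
It corresponds to symmetry: ∀x ∀y (Rxy → Ryx).

Symmetry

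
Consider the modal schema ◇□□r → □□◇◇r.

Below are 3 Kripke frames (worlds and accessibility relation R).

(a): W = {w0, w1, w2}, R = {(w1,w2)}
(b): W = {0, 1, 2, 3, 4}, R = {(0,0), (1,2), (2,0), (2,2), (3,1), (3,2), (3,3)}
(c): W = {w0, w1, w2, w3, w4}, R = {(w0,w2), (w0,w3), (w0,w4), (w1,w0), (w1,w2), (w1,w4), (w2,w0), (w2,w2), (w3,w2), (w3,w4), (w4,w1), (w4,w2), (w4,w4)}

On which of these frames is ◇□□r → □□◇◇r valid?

This is the axiom for a generalized confluence (Geach) condition; its first-order frame correspondent is ∀x ∀y ∀z ((xRy ∧ xR²z) → ∃w (yR²w ∧ zR²w)).
(a): holds.
(b): holds.
(c): holds.
Valid on: (a), (b), (c).

(a), (b), (c)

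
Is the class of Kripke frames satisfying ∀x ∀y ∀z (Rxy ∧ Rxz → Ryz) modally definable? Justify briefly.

The condition is the Euclidean property. A defining modal formula is ◇p → □◇p.
Suppose ◇p→□◇p is valid. Take Rxy, Rxz and set V(p)={y}. Then ◇p at x, so □◇p at x, so ◇p at z, so some w with Rzw has p; w=y, i.e. Rzy. By symmetry of the argument, Ryz.

Yes — defined by ◇p → □◇p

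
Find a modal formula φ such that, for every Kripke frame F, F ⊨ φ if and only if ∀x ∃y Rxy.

□q → ◇q

This is seriality; the standard corresponding axiom is D: □q → ◇q.
Suppose □q→◇q is valid. At any x set V(q)=W. Then □q at x, so ◇q at x, so x has a successor.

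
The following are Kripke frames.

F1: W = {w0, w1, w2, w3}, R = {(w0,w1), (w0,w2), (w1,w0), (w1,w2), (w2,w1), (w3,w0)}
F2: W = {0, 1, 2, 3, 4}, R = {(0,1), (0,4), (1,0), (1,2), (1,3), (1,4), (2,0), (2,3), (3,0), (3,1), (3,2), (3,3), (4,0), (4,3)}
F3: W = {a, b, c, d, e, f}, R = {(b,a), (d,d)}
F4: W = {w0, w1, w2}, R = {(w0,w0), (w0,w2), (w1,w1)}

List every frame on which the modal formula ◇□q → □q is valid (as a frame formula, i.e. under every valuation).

none

Frame correspondent (Sahlqvist): ∀x ∀y ∀z (Rxy ∧ Rxz → Ryz) — i.e. the Euclidean property.
F1: fails — Rw0w1 and Rw0w1 but not Rw1w1.
F2: fails — R01 and R01 but not R11.
F3: fails — Rba and Rba but not Raa.
F4: fails — Rw0w2 and Rw0w2 but not Rw2w2.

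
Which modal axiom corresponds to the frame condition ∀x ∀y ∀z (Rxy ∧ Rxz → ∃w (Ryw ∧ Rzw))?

◇□q → □◇q

A defining formula is ◇□q → □◇q (the .2 axiom).
Suppose ◇□q→□◇q is valid. Take Rxy, Rxz and set V(q)={w : Ryw}. Then □q at y so ◇□q at x, so □◇q at x, so ◇q at z, giving w with Rzw and Ryw.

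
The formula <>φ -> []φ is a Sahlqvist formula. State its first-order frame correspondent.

Suppose ◇φ→□φ is valid. Take Rxy, Rxz and set V(φ)={y}. Then ◇φ at x, so □φ at x, so φ at z, i.e. z=y.

Partial functionality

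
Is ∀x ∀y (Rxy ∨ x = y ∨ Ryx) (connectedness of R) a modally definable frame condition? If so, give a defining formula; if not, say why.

Any modally definable frame class is closed under disjoint unions.
Take 2 disjoint single-world reflexive frames: each is trivially connected, but their disjoint union has 2 worlds with no edge between distinct components, so it is not connected.
Hence connectedness of R is not modally definable.

Not definable by any modal formula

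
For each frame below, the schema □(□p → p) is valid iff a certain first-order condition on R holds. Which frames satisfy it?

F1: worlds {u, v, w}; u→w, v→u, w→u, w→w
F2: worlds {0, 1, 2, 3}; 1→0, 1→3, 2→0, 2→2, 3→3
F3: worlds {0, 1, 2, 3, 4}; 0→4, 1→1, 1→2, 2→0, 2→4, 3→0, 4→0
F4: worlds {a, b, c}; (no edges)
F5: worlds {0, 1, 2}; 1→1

The schema corresponds to shift-reflexivity: ∀x ∀y (Rxy → Ryy).
F1: fails — Rvu but not Ruu.
F2: fails — R10 but not R00.
F3: fails — R12 but not R22.
F4: ✓.
F5: ✓.
Valid on: F4, F5.

F4, F5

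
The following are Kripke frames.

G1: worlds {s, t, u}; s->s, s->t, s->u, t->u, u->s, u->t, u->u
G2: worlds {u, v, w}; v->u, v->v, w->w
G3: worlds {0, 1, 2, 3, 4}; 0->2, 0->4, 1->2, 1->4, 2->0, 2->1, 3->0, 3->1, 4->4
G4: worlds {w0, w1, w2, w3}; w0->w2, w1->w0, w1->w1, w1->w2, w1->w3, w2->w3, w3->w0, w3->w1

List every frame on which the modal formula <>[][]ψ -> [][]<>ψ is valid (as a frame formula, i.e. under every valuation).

This is the axiom for a generalized confluence (Geach) condition; its first-order frame correspondent is forall x forall y forall z ((xRy & x R^2 z) -> exists w (y R^2 w & zRw)).
G1: satisfies the condition.
G2: fails — vRu, vR²u but no t with uR²t and uRt.
G3: satisfies the condition.
G4: fails — w1Rw0, w1R²w0 but no w with w0R²w and w0Rw.
Valid on: G1, G3.

G1, G3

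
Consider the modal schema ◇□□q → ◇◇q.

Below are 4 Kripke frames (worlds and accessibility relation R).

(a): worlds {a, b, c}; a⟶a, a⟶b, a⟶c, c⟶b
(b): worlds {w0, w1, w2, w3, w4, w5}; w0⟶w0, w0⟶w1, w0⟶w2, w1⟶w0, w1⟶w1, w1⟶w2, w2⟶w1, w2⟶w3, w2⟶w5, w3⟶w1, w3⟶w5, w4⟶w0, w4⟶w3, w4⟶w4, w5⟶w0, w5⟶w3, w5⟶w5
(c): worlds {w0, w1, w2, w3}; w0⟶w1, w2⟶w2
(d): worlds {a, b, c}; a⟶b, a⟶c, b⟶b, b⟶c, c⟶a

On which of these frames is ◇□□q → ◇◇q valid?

(b), (d)

The schema corresponds to a generalized confluence (Geach) condition: ∀x ∀y (xRy → ∃w (yR²w ∧ xR²w)).
(a): fails — aRb but no w with bR²w and aR²w.
(b): holds.
(c): fails — w0Rw1 but no w with w1R²w and w0R²w.
(d): holds.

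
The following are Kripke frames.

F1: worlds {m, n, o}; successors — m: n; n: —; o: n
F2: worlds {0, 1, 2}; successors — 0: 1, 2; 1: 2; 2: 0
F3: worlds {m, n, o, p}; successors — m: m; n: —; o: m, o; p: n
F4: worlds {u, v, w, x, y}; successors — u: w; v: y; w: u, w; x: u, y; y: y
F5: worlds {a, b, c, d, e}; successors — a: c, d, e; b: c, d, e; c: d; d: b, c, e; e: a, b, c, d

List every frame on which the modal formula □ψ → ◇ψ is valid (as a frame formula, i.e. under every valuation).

F2, F4, F5

Frame correspondent (Sahlqvist): ∀x ∃y Rxy — i.e. seriality.
F1: fails — world n has no successor.
F2: condition met.
F3: fails — world n has no successor.
F4: condition met.
F5: condition met.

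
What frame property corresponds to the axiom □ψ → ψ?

This schema is the T axiom.
Its frame correspondent is reflexivity — ∀x Rxx.

reflexivity: ∀x Rxx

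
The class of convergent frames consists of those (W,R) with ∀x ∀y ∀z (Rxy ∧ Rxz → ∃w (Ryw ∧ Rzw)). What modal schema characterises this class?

A defining formula is ◇□q → □◇q (the .2 axiom).
Suppose ◇□q→□◇q is valid. Take Rxy, Rxz and set V(q)={w : Ryw}. Then □q at y so ◇□q at x, so □◇q at x, so ◇q at z, giving w with Rzw and Ryw.

◇□q → □◇q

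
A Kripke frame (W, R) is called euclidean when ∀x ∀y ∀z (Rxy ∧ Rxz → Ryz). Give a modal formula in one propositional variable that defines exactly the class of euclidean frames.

The condition is the Euclidean property. The 5 schema ◇ψ → □◇ψ defines it.

◇ψ → □◇ψ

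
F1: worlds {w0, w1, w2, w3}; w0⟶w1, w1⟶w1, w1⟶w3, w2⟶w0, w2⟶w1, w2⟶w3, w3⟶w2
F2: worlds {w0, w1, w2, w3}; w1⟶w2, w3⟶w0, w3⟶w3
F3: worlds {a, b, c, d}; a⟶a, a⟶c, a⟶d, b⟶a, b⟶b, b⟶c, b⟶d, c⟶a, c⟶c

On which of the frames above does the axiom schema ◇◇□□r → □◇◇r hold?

F1

The schema corresponds to a generalized confluence (Geach) condition: ∀x ∀y ∀z ((xR²y ∧ xRz) → ∃w (yR²w ∧ zR²w)).
F1: ✓.
F2: fails — w3R²w0, w3Rw0 but no w with w0R²w and w0R²w.
F3: fails — aR²a, aRd but no w with aR²w and dR²w.
Valid on: F1.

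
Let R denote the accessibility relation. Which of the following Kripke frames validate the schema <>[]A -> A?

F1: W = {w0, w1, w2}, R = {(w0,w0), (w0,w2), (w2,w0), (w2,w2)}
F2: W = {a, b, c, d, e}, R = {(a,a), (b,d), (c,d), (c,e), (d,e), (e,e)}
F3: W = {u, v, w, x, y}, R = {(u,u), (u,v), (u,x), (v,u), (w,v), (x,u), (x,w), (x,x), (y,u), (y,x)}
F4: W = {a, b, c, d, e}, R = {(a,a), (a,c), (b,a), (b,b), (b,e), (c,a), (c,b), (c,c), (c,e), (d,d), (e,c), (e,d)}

Frame correspondent (Sahlqvist): forall x forall y (Rxy -> Ryx) — i.e. symmetry.
F1: condition met.
F2: fails — Rcd but not Rdc.
F3: fails — Rxw but not Rwx.
F4: fails — Rba but not Rab.

F1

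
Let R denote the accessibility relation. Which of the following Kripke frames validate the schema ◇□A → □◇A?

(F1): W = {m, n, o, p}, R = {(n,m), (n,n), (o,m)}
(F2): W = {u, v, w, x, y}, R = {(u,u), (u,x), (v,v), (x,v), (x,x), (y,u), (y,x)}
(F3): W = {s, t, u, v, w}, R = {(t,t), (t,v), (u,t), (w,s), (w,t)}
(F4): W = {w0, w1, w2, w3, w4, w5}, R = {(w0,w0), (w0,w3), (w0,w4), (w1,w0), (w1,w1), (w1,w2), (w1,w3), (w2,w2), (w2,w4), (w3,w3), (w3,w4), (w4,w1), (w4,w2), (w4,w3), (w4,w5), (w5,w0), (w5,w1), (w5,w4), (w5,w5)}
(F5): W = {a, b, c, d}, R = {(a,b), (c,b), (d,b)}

(F2), (F4)

This is the axiom for convergence; its first-order frame correspondent is ∀x ∀y ∀z (Rxy ∧ Rxz → ∃w (Ryw ∧ Rzw)).
(F1): fails — Rnn and Rnm but n and m have no common successor.
(F2): ✓.
(F3): fails — Rtv and Rtv but v and v have no common successor.
(F4): ✓.
(F5): fails — Rab and Rab but b and b have no common successor.
Valid on: (F2), (F4).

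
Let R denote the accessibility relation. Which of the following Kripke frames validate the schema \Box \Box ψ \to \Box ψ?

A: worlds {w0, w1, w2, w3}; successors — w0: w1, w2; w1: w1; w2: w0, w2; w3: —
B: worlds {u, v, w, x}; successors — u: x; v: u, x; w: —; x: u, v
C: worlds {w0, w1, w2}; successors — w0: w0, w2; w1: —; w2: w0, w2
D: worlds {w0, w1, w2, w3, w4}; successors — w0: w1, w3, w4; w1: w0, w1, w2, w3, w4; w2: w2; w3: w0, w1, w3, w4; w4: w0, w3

This is the axiom for density; its first-order frame correspondent is \forall x \forall y (Rxy \to \exists z (Rxz \wedge Rzy)).
A: holds.
B: fails — Rux but no z with Ruz and Rzx.
C: holds.
D: holds.

A, C, D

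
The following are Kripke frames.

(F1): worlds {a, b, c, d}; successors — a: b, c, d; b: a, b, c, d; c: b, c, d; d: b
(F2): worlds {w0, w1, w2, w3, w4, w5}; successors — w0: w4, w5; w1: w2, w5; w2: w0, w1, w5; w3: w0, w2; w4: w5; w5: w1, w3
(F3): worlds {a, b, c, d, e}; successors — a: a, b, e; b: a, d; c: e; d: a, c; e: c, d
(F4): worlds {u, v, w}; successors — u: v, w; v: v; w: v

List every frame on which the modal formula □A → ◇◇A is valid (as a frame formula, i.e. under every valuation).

(F1), (F4)

This is the axiom for a generalized confluence (Geach) condition; its first-order frame correspondent is ∀x ∃w (xRw ∧ xR²w).
(F1): ✓.
(F2): fails — at w4 but no w with w4Rw and w4R²w.
(F3): fails — at c but no w with cRw and cR²w.
(F4): ✓.
Valid on: (F1), (F4).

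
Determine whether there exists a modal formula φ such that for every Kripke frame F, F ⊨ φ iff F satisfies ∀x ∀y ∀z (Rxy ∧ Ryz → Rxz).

Yes, by □q → □□q

The condition is transitivity. A defining modal formula is □q → □□q.
Suppose □q→□□q is valid. Take Rxy, Ryz and set V(q)={w : Rxw}. Then □q at x, so □□q at x, so □q at y, so q at z, i.e. Rxz.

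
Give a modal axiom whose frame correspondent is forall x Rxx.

A defining formula is □p → p (the T axiom).
Suppose □p→p is valid. At any x set V(p)={w : Rxw}. Then □p holds at x, so p holds at x, i.e. Rxx.

□p → p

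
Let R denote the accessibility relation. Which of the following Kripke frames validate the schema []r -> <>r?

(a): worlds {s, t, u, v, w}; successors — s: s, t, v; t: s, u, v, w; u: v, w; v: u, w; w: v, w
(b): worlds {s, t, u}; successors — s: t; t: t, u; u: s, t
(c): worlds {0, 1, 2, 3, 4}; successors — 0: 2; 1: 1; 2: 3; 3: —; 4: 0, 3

This is the axiom for seriality; its first-order frame correspondent is forall x exists y Rxy.
(a): holds.
(b): holds.
(c): fails — world 3 has no successor.
Valid on: (a), (b).

(a), (b)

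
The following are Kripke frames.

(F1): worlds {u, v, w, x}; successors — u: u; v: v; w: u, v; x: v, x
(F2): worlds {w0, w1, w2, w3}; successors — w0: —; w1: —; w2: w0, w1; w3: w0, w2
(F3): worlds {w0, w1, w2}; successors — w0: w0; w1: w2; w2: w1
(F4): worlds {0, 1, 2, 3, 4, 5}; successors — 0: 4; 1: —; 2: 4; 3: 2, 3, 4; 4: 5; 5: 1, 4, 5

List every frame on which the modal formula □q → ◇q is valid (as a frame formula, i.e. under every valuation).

(F1), (F3)

Frame correspondent (Sahlqvist): ∀x ∃y Rxy — i.e. seriality.
(F1): satisfies the condition.
(F2): fails — world w0 has no successor.
(F3): satisfies the condition.
(F4): fails — world 1 has no successor.
Valid on: (F1), (F3).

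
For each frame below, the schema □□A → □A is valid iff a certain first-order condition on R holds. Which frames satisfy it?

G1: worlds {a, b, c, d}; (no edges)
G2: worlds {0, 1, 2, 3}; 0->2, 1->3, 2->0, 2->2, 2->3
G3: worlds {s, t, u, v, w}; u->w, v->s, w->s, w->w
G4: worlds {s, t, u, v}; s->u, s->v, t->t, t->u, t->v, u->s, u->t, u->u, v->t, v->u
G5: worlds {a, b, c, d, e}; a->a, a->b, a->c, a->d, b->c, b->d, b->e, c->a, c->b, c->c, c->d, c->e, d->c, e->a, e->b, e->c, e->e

G1, G5

The schema corresponds to density: ∀x ∀y (Rxy → ∃z (Rxz ∧ Rzy)).
G1: holds.
G2: fails — R13 but no z with R1z and Rz3.
G3: fails — Rvs but no z with Rvz and Rzs.
G4: fails — Rsv but no z with Rsz and Rzv.
G5: holds.
Valid on: G1, G5.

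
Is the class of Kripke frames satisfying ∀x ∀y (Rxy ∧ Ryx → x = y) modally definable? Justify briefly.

No — not modally definable

If a class were modally definable it would be closed under surjective bounded morphisms (Goldblatt–Thomason).
The 4-cycle (worlds w0,w1,w2,w3 with w0→w1→w2→w3→w0) is antisymmetric. Sending even-indexed worlds to a and odd-indexed worlds to b is a surjective bounded morphism onto the two-world frame with a↔b, which is not antisymmetric.
So the class is not modally definable.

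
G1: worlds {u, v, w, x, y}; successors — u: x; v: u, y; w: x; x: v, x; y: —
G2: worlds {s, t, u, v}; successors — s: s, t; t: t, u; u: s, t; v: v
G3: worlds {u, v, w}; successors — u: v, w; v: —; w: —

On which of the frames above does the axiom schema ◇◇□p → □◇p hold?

G2, G3

The schema corresponds to a generalized confluence (Geach) condition: ∀x ∀y ∀z ((xR²y ∧ xRz) → ∃w (yRw ∧ zRw)).
G1: fails — uR²v, uRx but no t with vRt and xRt.
G2: satisfies the condition.
G3: satisfies the condition.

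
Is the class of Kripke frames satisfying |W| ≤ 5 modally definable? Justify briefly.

Not definable by any modal formula

If a class were modally definable it would be closed under disjoint unions (Goldblatt–Thomason).
Any modal formula valid on each of 6 disjoint one-world frames is valid on their disjoint union (validity is preserved under disjoint unions). Each one-world frame has |W|=1≤5, but the union has |W|=6.
Hence having at most 5 worlds is not modally definable.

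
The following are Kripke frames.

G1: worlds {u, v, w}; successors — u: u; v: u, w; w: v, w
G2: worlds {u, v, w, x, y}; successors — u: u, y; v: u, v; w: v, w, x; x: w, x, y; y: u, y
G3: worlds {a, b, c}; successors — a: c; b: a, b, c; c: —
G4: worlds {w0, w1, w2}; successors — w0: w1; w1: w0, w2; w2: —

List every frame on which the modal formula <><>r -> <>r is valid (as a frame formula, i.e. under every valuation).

The schema corresponds to transitivity: forall x forall y forall z (Rxy & Ryz -> Rxz).
G1: fails — Rvw and Rwv but not Rvv.
G2: fails — Rxw and Rwv but not Rxv.
G3: holds.
G4: fails — Rw0w1 and Rw1w2 but not Rw0w2.

G3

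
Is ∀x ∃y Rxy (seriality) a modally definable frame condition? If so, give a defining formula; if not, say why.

This is a Sahlqvist condition; the D axiom □q → ◇q defines it.
Suppose □q→◇q is valid. At any x set V(q)=W. Then □q at x, so ◇q at x, so x has a successor.

Yes — defined by □q → ◇q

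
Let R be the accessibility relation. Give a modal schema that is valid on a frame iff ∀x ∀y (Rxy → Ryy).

This is shift-reflexivity; the standard corresponding axiom is T□: □(□r → r).

□(□r → r)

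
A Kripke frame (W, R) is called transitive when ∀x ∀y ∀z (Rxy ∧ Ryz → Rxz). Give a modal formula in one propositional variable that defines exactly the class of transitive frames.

□s → □□s

This is transitivity; the standard corresponding axiom is 4: □s → □□s.
Suppose □s→□□s is valid. Take Rxy, Ryz and set V(s)={w : Rxw}. Then □s at x, so □□s at x, so □s at y, so s at z, i.e. Rxz.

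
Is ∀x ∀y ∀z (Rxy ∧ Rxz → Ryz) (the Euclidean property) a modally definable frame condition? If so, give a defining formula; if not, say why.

Yes — defined by ◇p → □◇p

This is a Sahlqvist condition; the 5 axiom ◇p → □◇p defines it.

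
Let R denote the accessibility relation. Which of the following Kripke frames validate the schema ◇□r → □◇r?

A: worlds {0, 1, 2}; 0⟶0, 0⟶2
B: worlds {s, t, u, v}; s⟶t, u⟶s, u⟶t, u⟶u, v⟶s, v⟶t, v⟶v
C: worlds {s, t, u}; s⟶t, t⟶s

Frame correspondent (Sahlqvist): ∀x ∀y ∀z (Rxy ∧ Rxz → ∃w (Ryw ∧ Rzw)) — i.e. convergence.
A: fails — R00 and R02 but 0 and 2 have no common successor.
B: fails — Rst and Rst but t and t have no common successor.
C: ✓.
Valid on: C.

C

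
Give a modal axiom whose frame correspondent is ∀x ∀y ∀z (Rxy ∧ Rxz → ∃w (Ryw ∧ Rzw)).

◇□r → □◇r

This is convergence; the standard corresponding axiom is .2: ◇□r → □◇r.
Suppose ◇□r→□◇r is valid. Take Rxy, Rxz and set V(r)={w : Ryw}. Then □r at y so ◇□r at x, so □◇r at x, so ◇r at z, giving w with Rzw and Ryw.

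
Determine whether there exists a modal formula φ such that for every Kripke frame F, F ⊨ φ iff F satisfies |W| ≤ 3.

Not definable by any modal formula

Modal frame validity is preserved under disjoint unions.
Any modal formula valid on each of 4 disjoint one-world frames is valid on their disjoint union (validity is preserved under disjoint unions). Each one-world frame has |W|=1≤3, but the union has |W|=4.
So no modal formula (or set of formulas) defines exactly the |W|≤3 frames.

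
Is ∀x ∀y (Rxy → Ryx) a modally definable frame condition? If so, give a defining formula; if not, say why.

This is a Sahlqvist condition; the B axiom q → □◇q defines it.
Suppose q→□◇q is valid. Take Rxy and set V(q)={x}. Then q at x, so □◇q at x, so ◇q at y, so some z with Ryz has q; z=x, i.e. Ryx.

Definable; q → □◇q defines it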